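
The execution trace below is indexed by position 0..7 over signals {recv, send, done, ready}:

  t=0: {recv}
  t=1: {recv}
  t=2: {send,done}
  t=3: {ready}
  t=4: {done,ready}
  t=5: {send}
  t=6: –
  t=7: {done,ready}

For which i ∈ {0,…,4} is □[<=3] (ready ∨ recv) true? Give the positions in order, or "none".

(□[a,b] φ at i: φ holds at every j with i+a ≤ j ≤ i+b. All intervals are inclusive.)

Evaluate at each i in [0,4]:
  i=0: ✗ (fails at j=2)
  i=1: ✗ (fails at j=2)
  i=2: ✗ (fails at j=2)
  i=3: ✗ (fails at j=5)
  i=4: ✗ (fails at j=5)

none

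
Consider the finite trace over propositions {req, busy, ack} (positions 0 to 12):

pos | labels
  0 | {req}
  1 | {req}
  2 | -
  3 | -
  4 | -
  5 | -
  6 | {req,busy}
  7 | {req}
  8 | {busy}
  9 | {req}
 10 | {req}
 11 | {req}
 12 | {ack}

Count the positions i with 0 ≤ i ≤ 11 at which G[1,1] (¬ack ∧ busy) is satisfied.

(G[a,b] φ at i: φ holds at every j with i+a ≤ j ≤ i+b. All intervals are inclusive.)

2

Evaluate at each i in [0,11]:
  i=0: ✗ (fails at j=1)
  i=1: ✗ (fails at j=2)
  i=2: ✗ (fails at j=3)
  i=3: ✗ (fails at j=4)
  i=4: ✗ (fails at j=5)
  i=5: ✓ (all of [6,6])
  i=6: ✗ (fails at j=7)
  i=7: ✓ (all of [8,8])
  i=8: ✗ (fails at j=9)
  i=9: ✗ (fails at j=10)
  i=10: ✗ (fails at j=11)
  i=11: ✗ (fails at j=12)
Positions where it holds: {5, 7} → 2.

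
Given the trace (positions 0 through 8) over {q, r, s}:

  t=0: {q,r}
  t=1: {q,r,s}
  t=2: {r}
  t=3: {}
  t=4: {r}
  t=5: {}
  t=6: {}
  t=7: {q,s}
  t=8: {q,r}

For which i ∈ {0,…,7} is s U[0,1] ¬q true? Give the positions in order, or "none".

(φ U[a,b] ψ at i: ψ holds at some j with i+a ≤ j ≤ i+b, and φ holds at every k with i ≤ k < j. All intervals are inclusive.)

1, 2, 3, 4, 5, 6

Evaluate at each i in [0,7]:
  i=0: ✗ (no rhs in [0,1])
  i=1: ✓ (rhs at j=2; lhs holds on [1,1])
  i=2: ✓ (rhs at j=2)
  i=3: ✓ (rhs at j=3)
  i=4: ✓ (rhs at j=4)
  i=5: ✓ (rhs at j=5)
  i=6: ✓ (rhs at j=6)
  i=7: ✗ (no rhs in [7,8])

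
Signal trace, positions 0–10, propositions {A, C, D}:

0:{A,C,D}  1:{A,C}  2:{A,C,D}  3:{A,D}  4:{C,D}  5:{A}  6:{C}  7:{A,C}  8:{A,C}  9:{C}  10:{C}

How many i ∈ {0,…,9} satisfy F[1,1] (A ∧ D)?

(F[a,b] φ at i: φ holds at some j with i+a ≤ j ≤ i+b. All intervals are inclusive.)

Evaluate at each i in [0,9]:
  i=0: ✗ (none in [1,1])
  i=1: ✓ (witness j=2)
  i=2: ✓ (witness j=3)
  i=3: ✗ (none in [4,4])
  i=4: ✗ (none in [5,5])
  i=5: ✗ (none in [6,6])
  i=6: ✗ (none in [7,7])
  i=7: ✗ (none in [8,8])
  i=8: ✗ (none in [9,9])
  i=9: ✗ (none in [10,10])
Positions where it holds: {1, 2} → 2.

2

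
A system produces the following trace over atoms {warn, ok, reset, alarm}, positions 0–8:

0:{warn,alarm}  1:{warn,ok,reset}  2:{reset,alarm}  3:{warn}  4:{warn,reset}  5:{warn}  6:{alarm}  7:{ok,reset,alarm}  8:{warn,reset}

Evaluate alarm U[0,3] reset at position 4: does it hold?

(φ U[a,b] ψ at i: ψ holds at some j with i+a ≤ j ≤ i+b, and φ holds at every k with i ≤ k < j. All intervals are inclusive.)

Need some j in [4,7] with reset, and alarm at every k in [4,j-1].
  j=4: reset holds; no prefix to check → satisfied.

True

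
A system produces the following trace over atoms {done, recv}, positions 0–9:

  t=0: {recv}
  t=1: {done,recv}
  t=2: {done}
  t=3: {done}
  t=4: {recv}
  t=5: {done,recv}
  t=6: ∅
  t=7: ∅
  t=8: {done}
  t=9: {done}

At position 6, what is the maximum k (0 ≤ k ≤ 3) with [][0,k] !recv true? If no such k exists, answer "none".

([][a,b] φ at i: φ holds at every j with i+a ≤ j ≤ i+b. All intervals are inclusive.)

3

!recv must hold from j=6 onward; find where it first fails.
  j=6: holds
  j=7: holds
  j=8: holds
  j=9: holds
Holds through j=9; largest k = 3.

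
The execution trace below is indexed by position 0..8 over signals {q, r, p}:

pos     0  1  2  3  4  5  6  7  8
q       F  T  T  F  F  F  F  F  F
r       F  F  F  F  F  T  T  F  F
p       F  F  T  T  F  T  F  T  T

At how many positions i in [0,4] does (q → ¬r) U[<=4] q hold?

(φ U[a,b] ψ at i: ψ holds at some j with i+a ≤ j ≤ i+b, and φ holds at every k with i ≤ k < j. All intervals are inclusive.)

Evaluate at each i in [0,4]:
  i=0: ✓ (rhs at j=1; lhs holds on [0,0])
  i=1: ✓ (rhs at j=1)
  i=2: ✓ (rhs at j=2)
  i=3: ✗ (no rhs in [3,7])
  i=4: ✗ (no rhs in [4,8])
Positions where it holds: {0, 1, 2} → 3.

3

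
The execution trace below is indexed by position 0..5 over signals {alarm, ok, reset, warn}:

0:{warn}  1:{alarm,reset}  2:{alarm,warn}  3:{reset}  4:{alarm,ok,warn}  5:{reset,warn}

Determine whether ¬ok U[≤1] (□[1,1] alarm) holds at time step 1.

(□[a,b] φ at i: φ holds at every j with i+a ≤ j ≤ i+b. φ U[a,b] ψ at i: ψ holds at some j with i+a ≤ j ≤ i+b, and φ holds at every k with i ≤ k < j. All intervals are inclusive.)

Need some j in [1,2] with □[1,1] alarm, and ¬ok at every k in [1,j-1].
  j=1: □[1,1] alarm holds; no prefix to check → satisfied.

Yes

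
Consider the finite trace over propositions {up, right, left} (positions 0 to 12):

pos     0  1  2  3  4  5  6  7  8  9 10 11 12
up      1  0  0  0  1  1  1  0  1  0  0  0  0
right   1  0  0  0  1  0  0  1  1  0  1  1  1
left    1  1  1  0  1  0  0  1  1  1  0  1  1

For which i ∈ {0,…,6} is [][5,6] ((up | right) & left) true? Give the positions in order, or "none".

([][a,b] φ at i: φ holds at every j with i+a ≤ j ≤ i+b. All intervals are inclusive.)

2, 6

Evaluate at each i in [0,6]:
  i=0: ✗ (fails at j=5)
  i=1: ✗ (fails at j=6)
  i=2: ✓ (all of [7,8])
  i=3: ✗ (fails at j=9)
  i=4: ✗ (fails at j=9)
  i=5: ✗ (fails at j=10)
  i=6: ✓ (all of [11,12])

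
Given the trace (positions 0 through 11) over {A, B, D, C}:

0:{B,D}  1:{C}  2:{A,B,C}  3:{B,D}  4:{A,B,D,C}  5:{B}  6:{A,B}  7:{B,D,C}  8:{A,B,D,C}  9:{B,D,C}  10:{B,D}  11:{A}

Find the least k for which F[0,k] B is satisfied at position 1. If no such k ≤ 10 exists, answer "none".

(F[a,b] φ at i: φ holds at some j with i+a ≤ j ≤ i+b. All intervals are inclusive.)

1

Scan j = 1,2,… for B:
  j=1: fails
  j=2: holds
First hit at j=2, so smallest k = 2-1 = 1.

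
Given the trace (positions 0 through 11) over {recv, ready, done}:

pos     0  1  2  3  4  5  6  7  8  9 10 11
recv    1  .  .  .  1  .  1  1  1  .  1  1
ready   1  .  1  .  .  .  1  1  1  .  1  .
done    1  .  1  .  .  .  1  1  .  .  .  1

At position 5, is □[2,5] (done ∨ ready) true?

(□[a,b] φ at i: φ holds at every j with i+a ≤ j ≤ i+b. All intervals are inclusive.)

No

Check (done ∨ ready) at every j in [7,10]:
  j=7: true
  j=8: true
  j=9: false
  j=10: true
Fails at j=9 → formula fails.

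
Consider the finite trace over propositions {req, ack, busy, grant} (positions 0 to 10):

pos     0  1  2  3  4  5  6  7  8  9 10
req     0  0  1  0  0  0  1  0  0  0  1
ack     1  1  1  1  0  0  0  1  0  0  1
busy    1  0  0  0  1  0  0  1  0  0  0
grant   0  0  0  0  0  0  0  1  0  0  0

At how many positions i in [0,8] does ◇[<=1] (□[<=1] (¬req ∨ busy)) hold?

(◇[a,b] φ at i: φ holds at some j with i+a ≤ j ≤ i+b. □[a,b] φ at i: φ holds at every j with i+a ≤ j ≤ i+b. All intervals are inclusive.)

Evaluate at each i in [0,8]:
  i=0: ✓ (witness j=0)
  i=1: ✗ (none in [1,2])
  i=2: ✓ (witness j=3)
  i=3: ✓ (witness j=3)
  i=4: ✓ (witness j=4)
  i=5: ✗ (none in [5,6])
  i=6: ✓ (witness j=7)
  i=7: ✓ (witness j=7)
  i=8: ✓ (witness j=8)
Positions where it holds: {0, 2, 3, 4, 6, 7, 8} → 7.

7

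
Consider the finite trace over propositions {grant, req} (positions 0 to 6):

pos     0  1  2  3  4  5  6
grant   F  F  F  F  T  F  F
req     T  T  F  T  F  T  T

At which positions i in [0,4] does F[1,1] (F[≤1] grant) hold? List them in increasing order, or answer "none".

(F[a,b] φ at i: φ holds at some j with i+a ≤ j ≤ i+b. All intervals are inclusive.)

2, 3

Evaluate at each i in [0,4]:
  i=0: ✗ (none in [1,1])
  i=1: ✗ (none in [2,2])
  i=2: ✓ (witness j=3)
  i=3: ✓ (witness j=4)
  i=4: ✗ (none in [5,5])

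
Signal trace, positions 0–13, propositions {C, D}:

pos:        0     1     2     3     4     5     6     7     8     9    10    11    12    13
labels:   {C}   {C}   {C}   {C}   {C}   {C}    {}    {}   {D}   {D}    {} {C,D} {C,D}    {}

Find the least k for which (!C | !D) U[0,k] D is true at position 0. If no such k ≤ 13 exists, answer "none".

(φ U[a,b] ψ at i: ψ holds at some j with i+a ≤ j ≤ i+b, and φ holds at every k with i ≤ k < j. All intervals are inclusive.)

Need earliest j ≥ 0 with D, and (!C | !D) at every k in [0,j-1].
  j=0: rhs fails.
  j=1: rhs fails.
  j=2: rhs fails.
  j=3: rhs fails.
  j=4: rhs fails.
  j=5: rhs fails.
  j=6: rhs fails.
  j=7: rhs fails.
  j=8: rhs holds; lhs holds on [0,7]. k = 8.

8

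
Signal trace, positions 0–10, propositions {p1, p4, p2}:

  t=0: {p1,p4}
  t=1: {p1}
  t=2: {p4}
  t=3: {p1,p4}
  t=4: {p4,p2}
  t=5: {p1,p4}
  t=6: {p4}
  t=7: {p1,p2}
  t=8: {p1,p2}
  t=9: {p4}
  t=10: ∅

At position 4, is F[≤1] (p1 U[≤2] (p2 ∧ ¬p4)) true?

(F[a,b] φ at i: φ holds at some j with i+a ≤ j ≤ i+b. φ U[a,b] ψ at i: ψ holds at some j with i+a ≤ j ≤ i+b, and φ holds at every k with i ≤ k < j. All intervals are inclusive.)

Check (p1 U[≤2] (p2 ∧ ¬p4)) at each j in [4,5]:
  j=4: fails
  j=5: fails
No position in the window satisfies it → formula fails.

Does not hold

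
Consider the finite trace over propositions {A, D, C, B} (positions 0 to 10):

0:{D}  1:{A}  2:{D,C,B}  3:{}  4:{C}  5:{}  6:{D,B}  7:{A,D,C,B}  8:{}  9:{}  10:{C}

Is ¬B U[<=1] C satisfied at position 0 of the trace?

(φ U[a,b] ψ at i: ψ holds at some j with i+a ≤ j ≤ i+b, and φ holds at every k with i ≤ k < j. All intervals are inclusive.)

Need some j in [0,1] with C, and ¬B at every k in [0,j-1].
  j=0: C false.
  j=1: C false.
No j in the window works → until fails.

False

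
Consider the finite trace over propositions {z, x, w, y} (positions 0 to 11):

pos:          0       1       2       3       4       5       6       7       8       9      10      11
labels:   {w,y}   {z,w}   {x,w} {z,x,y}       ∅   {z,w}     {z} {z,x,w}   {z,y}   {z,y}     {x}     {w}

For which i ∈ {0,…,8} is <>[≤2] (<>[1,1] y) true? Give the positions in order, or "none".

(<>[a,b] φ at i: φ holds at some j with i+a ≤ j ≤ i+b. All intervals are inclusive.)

0, 1, 2, 5, 6, 7, 8

Evaluate at each i in [0,8]:
  i=0: ✓ (witness j=2)
  i=1: ✓ (witness j=2)
  i=2: ✓ (witness j=2)
  i=3: ✗ (none in [3,5])
  i=4: ✗ (none in [4,6])
  i=5: ✓ (witness j=7)
  i=6: ✓ (witness j=7)
  i=7: ✓ (witness j=7)
  i=8: ✓ (witness j=8)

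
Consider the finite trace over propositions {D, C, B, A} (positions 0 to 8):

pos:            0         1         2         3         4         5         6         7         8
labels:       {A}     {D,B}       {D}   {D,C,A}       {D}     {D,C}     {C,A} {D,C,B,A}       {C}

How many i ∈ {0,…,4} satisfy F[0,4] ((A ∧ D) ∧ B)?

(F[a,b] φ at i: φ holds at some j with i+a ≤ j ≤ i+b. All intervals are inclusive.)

Evaluate at each i in [0,4]:
  i=0: ✗ (none in [0,4])
  i=1: ✗ (none in [1,5])
  i=2: ✗ (none in [2,6])
  i=3: ✓ (witness j=7)
  i=4: ✓ (witness j=7)
Positions where it holds: {3, 4} → 2.

2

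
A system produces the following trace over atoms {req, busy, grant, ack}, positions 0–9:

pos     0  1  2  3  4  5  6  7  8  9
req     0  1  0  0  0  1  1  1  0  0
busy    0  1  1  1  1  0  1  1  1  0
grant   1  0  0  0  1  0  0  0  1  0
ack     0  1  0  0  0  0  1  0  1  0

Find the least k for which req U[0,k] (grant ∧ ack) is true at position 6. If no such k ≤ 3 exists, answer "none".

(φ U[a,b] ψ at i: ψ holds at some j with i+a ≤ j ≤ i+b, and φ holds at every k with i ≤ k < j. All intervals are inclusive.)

2

Need earliest j ≥ 6 with (grant ∧ ack), and req at every k in [6,j-1].
  j=6: rhs fails.
  j=7: rhs fails.
  j=8: rhs holds; lhs holds on [6,7]. k = 2.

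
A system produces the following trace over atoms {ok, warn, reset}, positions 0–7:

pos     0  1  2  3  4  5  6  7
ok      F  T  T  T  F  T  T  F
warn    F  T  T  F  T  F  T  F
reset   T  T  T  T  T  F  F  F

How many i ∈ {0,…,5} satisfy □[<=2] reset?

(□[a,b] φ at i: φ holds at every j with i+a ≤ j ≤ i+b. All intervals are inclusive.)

Evaluate at each i in [0,5]:
  i=0: ✓ (all of [0,2])
  i=1: ✓ (all of [1,3])
  i=2: ✓ (all of [2,4])
  i=3: ✗ (fails at j=5)
  i=4: ✗ (fails at j=5)
  i=5: ✗ (fails at j=5)
Positions where it holds: {0, 1, 2} → 3.

3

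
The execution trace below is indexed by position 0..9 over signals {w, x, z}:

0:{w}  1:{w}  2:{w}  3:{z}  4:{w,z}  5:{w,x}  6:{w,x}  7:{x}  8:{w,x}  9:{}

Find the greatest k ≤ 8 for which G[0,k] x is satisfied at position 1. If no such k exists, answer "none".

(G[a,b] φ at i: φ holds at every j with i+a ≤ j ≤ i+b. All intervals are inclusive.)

none

x must hold from j=1 onward; find where it first fails.
  j=1: fails → no k works.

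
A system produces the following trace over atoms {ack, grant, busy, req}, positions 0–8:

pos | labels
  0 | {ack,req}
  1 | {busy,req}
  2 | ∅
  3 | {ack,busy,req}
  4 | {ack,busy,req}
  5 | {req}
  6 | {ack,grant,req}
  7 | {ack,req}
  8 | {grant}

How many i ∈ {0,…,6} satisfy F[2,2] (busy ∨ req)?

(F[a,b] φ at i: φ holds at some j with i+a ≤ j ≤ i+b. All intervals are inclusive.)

5

Evaluate at each i in [0,6]:
  i=0: ✗ (none in [2,2])
  i=1: ✓ (witness j=3)
  i=2: ✓ (witness j=4)
  i=3: ✓ (witness j=5)
  i=4: ✓ (witness j=6)
  i=5: ✓ (witness j=7)
  i=6: ✗ (none in [8,8])
Positions where it holds: {1, 2, 3, 4, 5} → 5.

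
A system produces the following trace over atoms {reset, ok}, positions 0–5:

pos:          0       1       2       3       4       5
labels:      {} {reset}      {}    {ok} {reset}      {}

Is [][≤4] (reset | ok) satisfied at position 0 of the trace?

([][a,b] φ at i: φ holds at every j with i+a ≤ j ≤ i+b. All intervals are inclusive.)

Does not hold

Check (reset | ok) at every j in [0,4]:
  j=0: false
  j=1: true
  j=2: false
  j=3: true
  j=4: true
Fails at j=0 → formula fails.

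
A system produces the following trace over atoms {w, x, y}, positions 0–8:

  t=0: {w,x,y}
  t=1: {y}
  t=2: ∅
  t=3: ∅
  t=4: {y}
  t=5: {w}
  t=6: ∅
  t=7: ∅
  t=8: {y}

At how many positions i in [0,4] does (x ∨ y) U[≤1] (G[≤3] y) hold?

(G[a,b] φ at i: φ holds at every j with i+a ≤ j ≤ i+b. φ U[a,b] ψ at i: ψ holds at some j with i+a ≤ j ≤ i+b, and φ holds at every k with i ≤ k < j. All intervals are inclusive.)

Evaluate at each i in [0,4]:
  i=0: ✗ (no rhs in [0,1])
  i=1: ✗ (no rhs in [1,2])
  i=2: ✗ (no rhs in [2,3])
  i=3: ✗ (no rhs in [3,4])
  i=4: ✗ (no rhs in [4,5])
Positions where it holds: {} → 0.

0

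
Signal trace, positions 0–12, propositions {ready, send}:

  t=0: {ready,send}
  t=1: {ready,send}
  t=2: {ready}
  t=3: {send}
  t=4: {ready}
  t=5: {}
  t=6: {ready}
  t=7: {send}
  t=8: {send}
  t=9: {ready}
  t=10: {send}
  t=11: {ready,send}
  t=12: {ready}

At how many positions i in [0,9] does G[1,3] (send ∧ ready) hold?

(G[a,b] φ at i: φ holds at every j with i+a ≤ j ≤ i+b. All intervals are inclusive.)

Evaluate at each i in [0,9]:
  i=0: ✗ (fails at j=2)
  i=1: ✗ (fails at j=2)
  i=2: ✗ (fails at j=3)
  i=3: ✗ (fails at j=4)
  i=4: ✗ (fails at j=5)
  i=5: ✗ (fails at j=6)
  i=6: ✗ (fails at j=7)
  i=7: ✗ (fails at j=8)
  i=8: ✗ (fails at j=9)
  i=9: ✗ (fails at j=10)
Positions where it holds: {} → 0.

0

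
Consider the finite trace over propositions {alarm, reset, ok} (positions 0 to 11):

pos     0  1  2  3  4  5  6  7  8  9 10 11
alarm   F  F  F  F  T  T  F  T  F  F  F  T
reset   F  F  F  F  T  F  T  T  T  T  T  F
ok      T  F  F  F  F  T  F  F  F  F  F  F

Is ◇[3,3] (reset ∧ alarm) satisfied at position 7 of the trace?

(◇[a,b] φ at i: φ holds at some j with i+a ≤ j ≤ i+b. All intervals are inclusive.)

False

Check (reset ∧ alarm) at each j in [10,10]:
  j=10: false
No position in the window satisfies it → formula fails.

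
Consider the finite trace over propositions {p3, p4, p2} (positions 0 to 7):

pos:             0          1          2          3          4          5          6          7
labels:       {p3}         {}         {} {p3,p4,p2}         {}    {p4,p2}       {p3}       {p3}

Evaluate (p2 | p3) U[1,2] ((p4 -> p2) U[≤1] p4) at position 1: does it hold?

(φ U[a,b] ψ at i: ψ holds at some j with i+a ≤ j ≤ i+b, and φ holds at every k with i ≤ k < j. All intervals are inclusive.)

Need some j in [2,3] with ((p4 -> p2) U[≤1] p4), and (p2 | p3) at every k in [1,j-1].
  j=2: ((p4 -> p2) U[≤1] p4) holds, but (p2 | p3) fails at k=1 → not this j.
  j=3: ((p4 -> p2) U[≤1] p4) holds, but (p2 | p3) fails at k=1 → not this j.
No j in the window works → until fails.

False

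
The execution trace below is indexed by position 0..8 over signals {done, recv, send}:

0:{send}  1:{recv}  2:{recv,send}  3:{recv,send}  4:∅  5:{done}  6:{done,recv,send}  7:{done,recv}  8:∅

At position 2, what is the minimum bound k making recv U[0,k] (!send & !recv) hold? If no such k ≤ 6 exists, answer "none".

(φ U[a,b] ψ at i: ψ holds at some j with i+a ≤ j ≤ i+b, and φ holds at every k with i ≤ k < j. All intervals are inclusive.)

Need earliest j ≥ 2 with (!send & !recv), and recv at every k in [2,j-1].
  j=2: rhs fails.
  j=3: rhs fails.
  j=4: rhs holds; lhs holds on [2,3]. k = 2.

2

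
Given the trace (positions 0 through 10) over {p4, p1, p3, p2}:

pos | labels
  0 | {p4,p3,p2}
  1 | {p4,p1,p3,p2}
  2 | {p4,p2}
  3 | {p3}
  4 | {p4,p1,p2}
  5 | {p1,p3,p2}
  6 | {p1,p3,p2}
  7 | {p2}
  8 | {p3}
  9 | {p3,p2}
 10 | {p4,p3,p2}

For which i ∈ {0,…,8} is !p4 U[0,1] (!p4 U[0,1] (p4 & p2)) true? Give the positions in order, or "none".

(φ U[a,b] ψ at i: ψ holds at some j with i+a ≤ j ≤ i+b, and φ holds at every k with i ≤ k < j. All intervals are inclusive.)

0, 1, 2, 3, 4, 8

Evaluate at each i in [0,8]:
  i=0: ✓ (rhs at j=0)
  i=1: ✓ (rhs at j=1)
  i=2: ✓ (rhs at j=2)
  i=3: ✓ (rhs at j=3)
  i=4: ✓ (rhs at j=4)
  i=5: ✗ (no rhs in [5,6])
  i=6: ✗ (no rhs in [6,7])
  i=7: ✗ (no rhs in [7,8])
  i=8: ✓ (rhs at j=9; lhs holds on [8,8])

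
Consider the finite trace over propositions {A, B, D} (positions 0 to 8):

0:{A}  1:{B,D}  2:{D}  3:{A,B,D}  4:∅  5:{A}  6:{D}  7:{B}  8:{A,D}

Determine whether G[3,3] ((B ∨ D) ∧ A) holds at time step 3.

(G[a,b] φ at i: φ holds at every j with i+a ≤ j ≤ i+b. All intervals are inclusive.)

Check ((B ∨ D) ∧ A) at every j in [6,6]:
  j=6: false
Fails at j=6 → formula fails.

False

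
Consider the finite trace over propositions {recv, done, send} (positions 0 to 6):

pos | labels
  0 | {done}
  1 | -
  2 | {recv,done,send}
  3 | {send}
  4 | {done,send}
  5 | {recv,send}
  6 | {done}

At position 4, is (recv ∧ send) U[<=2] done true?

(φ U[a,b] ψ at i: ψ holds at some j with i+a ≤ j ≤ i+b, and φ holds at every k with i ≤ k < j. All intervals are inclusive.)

Holds

Need some j in [4,6] with done, and (recv ∧ send) at every k in [4,j-1].
  j=4: done holds; no prefix to check → satisfied.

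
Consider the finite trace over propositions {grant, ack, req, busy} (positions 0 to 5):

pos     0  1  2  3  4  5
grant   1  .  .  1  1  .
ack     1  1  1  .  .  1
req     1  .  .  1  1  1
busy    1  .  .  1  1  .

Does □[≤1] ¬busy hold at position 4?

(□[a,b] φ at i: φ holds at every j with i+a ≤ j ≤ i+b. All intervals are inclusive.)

Check ¬busy at every j in [4,5]:
  j=4: false
  j=5: true
Fails at j=4 → formula fails.

Does not hold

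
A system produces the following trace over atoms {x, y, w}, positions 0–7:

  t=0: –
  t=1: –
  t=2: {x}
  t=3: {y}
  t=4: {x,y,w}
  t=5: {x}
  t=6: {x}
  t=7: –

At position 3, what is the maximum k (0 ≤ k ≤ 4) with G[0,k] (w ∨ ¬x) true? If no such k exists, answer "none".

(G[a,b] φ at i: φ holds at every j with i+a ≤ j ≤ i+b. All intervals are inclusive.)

1

(w ∨ ¬x) must hold from j=3 onward; find where it first fails.
  j=3: holds
  j=4: holds
  j=5: fails
Holds on [3,4], so largest k = 1.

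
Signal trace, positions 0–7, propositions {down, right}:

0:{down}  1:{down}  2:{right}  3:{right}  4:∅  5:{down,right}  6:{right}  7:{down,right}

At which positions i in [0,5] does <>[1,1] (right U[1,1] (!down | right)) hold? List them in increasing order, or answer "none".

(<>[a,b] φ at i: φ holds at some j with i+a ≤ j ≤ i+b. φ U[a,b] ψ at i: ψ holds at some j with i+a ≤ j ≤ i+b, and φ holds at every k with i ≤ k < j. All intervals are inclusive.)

Evaluate at each i in [0,5]:
  i=0: ✗ (none in [1,1])
  i=1: ✓ (witness j=2)
  i=2: ✓ (witness j=3)
  i=3: ✗ (none in [4,4])
  i=4: ✓ (witness j=5)
  i=5: ✓ (witness j=6)

1, 2, 4, 5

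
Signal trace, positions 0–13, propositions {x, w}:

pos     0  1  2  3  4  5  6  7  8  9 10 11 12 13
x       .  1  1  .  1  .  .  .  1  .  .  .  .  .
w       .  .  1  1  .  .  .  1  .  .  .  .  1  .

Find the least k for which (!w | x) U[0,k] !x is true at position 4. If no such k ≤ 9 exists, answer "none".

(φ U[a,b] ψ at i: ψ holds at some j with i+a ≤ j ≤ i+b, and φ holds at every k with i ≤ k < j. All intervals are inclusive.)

Need earliest j ≥ 4 with !x, and (!w | x) at every k in [4,j-1].
  j=4: rhs fails.
  j=5: rhs holds; lhs holds on [4,4]. k = 1.

1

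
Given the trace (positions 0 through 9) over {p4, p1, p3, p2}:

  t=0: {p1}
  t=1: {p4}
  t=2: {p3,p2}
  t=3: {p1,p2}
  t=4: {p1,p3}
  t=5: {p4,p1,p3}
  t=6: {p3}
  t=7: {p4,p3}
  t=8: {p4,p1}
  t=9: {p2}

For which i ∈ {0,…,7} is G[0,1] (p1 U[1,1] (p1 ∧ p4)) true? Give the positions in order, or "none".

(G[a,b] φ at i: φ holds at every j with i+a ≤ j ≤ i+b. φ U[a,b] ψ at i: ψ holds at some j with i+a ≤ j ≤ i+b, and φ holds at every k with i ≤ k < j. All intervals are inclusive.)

none

Evaluate at each i in [0,7]:
  i=0: ✗ (fails at j=0)
  i=1: ✗ (fails at j=1)
  i=2: ✗ (fails at j=2)
  i=3: ✗ (fails at j=3)
  i=4: ✗ (fails at j=5)
  i=5: ✗ (fails at j=5)
  i=6: ✗ (fails at j=6)
  i=7: ✗ (fails at j=7)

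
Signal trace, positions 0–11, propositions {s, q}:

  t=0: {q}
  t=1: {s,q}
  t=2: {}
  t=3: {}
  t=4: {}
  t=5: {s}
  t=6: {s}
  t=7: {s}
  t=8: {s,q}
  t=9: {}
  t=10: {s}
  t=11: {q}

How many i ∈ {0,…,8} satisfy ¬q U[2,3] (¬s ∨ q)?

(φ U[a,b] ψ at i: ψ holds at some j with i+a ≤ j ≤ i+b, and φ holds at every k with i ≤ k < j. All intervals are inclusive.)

3

Evaluate at each i in [0,8]:
  i=0: ✗ (lhs fails at k=0 before rhs at j=2)
  i=1: ✗ (lhs fails at k=1 before rhs at j=3)
  i=2: ✓ (rhs at j=4; lhs holds on [2,3])
  i=3: ✗ (no rhs in [5,6])
  i=4: ✗ (no rhs in [6,7])
  i=5: ✓ (rhs at j=8; lhs holds on [5,7])
  i=6: ✓ (rhs at j=8; lhs holds on [6,7])
  i=7: ✗ (lhs fails at k=8 before rhs at j=9)
  i=8: ✗ (lhs fails at k=8 before rhs at j=11)
Positions where it holds: {2, 5, 6} → 3.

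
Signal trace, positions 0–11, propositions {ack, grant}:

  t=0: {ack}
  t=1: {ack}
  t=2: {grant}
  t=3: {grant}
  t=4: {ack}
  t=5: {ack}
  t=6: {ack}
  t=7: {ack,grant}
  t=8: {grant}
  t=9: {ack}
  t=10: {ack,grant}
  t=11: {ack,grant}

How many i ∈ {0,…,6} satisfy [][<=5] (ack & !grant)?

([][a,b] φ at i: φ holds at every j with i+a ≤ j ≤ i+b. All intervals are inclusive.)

Evaluate at each i in [0,6]:
  i=0: ✗ (fails at j=2)
  i=1: ✗ (fails at j=2)
  i=2: ✗ (fails at j=2)
  i=3: ✗ (fails at j=3)
  i=4: ✗ (fails at j=7)
  i=5: ✗ (fails at j=7)
  i=6: ✗ (fails at j=7)
Positions where it holds: {} → 0.

0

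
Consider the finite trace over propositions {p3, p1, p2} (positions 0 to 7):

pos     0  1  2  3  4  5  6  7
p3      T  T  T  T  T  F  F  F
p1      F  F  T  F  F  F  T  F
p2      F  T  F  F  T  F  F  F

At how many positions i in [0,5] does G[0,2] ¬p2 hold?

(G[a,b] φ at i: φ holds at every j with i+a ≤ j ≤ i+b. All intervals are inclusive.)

Evaluate at each i in [0,5]:
  i=0: ✗ (fails at j=1)
  i=1: ✗ (fails at j=1)
  i=2: ✗ (fails at j=4)
  i=3: ✗ (fails at j=4)
  i=4: ✗ (fails at j=4)
  i=5: ✓ (all of [5,7])
Positions where it holds: {5} → 1.

1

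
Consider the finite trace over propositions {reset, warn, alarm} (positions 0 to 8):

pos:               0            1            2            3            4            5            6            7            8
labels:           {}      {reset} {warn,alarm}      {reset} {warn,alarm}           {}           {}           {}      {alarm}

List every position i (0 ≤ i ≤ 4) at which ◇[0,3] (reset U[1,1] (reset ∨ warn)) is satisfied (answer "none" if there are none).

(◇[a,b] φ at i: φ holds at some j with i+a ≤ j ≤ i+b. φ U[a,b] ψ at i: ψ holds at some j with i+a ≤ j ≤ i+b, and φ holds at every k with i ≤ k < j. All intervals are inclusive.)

0, 1, 2, 3

Evaluate at each i in [0,4]:
  i=0: ✓ (witness j=1)
  i=1: ✓ (witness j=1)
  i=2: ✓ (witness j=3)
  i=3: ✓ (witness j=3)
  i=4: ✗ (none in [4,7])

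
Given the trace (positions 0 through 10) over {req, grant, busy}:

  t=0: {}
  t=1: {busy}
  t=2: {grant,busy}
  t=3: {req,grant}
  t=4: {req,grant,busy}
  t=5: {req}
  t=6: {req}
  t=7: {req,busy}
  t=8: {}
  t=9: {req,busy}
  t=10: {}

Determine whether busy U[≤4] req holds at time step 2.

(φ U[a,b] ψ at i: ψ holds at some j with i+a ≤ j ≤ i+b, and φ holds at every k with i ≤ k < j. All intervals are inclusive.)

Need some j in [2,6] with req, and busy at every k in [2,j-1].
  j=2: req false.
  j=3: req holds; busy holds at every k in [2,2] → satisfied.

Yes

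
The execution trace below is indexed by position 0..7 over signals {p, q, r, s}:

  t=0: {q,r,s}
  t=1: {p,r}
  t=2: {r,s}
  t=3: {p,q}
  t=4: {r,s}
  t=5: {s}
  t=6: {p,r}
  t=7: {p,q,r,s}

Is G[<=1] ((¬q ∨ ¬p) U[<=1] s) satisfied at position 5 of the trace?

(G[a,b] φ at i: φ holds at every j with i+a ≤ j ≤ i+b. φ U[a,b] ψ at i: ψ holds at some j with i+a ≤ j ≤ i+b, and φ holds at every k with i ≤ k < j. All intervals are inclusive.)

Check ((¬q ∨ ¬p) U[<=1] s) at every j in [5,6]:
  j=5: holds
  j=6: holds
All positions satisfy it → formula holds.

Yes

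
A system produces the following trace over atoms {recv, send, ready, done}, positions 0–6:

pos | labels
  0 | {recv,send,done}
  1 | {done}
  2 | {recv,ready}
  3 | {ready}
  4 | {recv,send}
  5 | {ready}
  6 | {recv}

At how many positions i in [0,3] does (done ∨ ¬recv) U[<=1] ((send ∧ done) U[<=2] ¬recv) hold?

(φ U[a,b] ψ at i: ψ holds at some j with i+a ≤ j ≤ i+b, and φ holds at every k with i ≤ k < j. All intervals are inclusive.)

3

Evaluate at each i in [0,3]:
  i=0: ✓ (rhs at j=0)
  i=1: ✓ (rhs at j=1)
  i=2: ✗ (lhs fails at k=2 before rhs at j=3)
  i=3: ✓ (rhs at j=3)
Positions where it holds: {0, 1, 3} → 3.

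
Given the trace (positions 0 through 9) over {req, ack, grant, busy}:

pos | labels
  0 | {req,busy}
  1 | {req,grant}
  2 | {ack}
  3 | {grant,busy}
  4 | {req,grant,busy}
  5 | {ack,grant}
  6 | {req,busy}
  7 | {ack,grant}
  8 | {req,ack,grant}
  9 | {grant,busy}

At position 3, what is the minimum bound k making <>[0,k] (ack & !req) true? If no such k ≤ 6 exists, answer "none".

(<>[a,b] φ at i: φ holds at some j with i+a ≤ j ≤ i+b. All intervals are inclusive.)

Scan j = 3,4,… for (ack & !req):
  j=3: fails
  j=4: fails
  j=5: holds
First hit at j=5, so smallest k = 5-3 = 2.

2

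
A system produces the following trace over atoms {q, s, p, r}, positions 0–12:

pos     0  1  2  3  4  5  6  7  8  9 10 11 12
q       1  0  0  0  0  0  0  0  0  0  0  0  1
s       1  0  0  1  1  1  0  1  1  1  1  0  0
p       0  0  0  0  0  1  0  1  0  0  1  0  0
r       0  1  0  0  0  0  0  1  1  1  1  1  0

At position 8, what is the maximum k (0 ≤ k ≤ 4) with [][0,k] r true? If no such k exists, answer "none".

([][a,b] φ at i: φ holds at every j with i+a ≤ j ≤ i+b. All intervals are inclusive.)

3

r must hold from j=8 onward; find where it first fails.
  j=8: holds
  j=9: holds
  j=10: holds
  j=11: holds
  j=12: fails
Holds on [8,11], so largest k = 3.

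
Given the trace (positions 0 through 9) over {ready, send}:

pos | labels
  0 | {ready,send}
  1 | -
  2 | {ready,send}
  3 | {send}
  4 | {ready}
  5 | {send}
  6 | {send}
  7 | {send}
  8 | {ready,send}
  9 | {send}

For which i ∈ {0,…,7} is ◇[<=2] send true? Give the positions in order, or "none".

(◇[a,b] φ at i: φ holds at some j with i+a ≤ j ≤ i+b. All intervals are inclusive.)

Evaluate at each i in [0,7]:
  i=0: ✓ (witness j=0)
  i=1: ✓ (witness j=2)
  i=2: ✓ (witness j=2)
  i=3: ✓ (witness j=3)
  i=4: ✓ (witness j=5)
  i=5: ✓ (witness j=5)
  i=6: ✓ (witness j=6)
  i=7: ✓ (witness j=7)

0, 1, 2, 3, 4, 5, 6, 7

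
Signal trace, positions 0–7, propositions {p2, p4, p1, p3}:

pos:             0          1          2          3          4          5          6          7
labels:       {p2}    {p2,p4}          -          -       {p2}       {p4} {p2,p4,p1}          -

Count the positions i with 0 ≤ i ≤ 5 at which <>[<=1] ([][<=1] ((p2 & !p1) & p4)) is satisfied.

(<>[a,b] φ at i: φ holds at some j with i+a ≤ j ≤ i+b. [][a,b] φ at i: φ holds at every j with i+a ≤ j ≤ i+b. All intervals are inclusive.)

Evaluate at each i in [0,5]:
  i=0: ✗ (none in [0,1])
  i=1: ✗ (none in [1,2])
  i=2: ✗ (none in [2,3])
  i=3: ✗ (none in [3,4])
  i=4: ✗ (none in [4,5])
  i=5: ✗ (none in [5,6])
Positions where it holds: {} → 0.

0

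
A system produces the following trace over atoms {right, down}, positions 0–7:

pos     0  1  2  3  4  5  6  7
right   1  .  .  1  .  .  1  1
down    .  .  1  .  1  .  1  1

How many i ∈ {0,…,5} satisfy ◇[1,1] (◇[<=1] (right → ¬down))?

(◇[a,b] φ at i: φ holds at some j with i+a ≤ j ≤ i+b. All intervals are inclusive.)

5

Evaluate at each i in [0,5]:
  i=0: ✓ (witness j=1)
  i=1: ✓ (witness j=2)
  i=2: ✓ (witness j=3)
  i=3: ✓ (witness j=4)
  i=4: ✓ (witness j=5)
  i=5: ✗ (none in [6,6])
Positions where it holds: {0, 1, 2, 3, 4} → 5.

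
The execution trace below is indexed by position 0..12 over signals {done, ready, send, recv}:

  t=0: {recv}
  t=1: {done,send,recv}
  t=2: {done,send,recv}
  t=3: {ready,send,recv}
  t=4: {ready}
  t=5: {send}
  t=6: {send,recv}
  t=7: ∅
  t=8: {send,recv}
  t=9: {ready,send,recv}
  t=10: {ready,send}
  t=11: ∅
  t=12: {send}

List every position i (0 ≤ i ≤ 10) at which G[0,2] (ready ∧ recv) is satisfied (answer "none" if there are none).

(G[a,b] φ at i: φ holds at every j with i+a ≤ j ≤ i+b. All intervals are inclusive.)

none

Evaluate at each i in [0,10]:
  i=0: ✗ (fails at j=0)
  i=1: ✗ (fails at j=1)
  i=2: ✗ (fails at j=2)
  i=3: ✗ (fails at j=4)
  i=4: ✗ (fails at j=4)
  i=5: ✗ (fails at j=5)
  i=6: ✗ (fails at j=6)
  i=7: ✗ (fails at j=7)
  i=8: ✗ (fails at j=8)
  i=9: ✗ (fails at j=10)
  i=10: ✗ (fails at j=10)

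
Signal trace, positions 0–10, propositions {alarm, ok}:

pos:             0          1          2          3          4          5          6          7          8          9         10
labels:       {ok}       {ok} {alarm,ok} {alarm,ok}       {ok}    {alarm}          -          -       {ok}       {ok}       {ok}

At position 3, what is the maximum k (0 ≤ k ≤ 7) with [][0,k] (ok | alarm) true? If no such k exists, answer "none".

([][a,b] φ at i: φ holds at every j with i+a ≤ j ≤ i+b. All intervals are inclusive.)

2

(ok | alarm) must hold from j=3 onward; find where it first fails.
  j=3: holds
  j=4: holds
  j=5: holds
  j=6: fails
Holds on [3,5], so largest k = 2.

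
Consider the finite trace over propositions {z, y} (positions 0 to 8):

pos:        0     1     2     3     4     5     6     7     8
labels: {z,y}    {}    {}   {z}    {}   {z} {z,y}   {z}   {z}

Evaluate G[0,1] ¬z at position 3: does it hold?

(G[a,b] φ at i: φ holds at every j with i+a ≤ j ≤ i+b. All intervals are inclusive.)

No

Check ¬z at every j in [3,4]:
  j=3: false
  j=4: true
Fails at j=3 → formula fails.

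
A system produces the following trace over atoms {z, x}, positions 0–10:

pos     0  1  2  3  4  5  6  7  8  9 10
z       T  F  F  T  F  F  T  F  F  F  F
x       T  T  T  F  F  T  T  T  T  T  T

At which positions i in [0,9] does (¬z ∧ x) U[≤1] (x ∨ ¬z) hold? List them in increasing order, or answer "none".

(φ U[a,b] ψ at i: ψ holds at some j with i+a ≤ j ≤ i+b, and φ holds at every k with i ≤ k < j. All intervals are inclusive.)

Evaluate at each i in [0,9]:
  i=0: ✓ (rhs at j=0)
  i=1: ✓ (rhs at j=1)
  i=2: ✓ (rhs at j=2)
  i=3: ✗ (lhs fails at k=3 before rhs at j=4)
  i=4: ✓ (rhs at j=4)
  i=5: ✓ (rhs at j=5)
  i=6: ✓ (rhs at j=6)
  i=7: ✓ (rhs at j=7)
  i=8: ✓ (rhs at j=8)
  i=9: ✓ (rhs at j=9)

0, 1, 2, 4, 5, 6, 7, 8, 9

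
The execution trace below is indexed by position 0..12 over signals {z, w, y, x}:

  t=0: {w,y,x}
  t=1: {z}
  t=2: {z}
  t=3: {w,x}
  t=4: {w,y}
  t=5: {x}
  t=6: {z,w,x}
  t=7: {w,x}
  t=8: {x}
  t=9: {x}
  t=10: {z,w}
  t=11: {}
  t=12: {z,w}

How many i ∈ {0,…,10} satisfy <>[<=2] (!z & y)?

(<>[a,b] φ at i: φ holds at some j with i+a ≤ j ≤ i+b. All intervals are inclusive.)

4

Evaluate at each i in [0,10]:
  i=0: ✓ (witness j=0)
  i=1: ✗ (none in [1,3])
  i=2: ✓ (witness j=4)
  i=3: ✓ (witness j=4)
  i=4: ✓ (witness j=4)
  i=5: ✗ (none in [5,7])
  i=6: ✗ (none in [6,8])
  i=7: ✗ (none in [7,9])
  i=8: ✗ (none in [8,10])
  i=9: ✗ (none in [9,11])
  i=10: ✗ (none in [10,12])
Positions where it holds: {0, 2, 3, 4} → 4.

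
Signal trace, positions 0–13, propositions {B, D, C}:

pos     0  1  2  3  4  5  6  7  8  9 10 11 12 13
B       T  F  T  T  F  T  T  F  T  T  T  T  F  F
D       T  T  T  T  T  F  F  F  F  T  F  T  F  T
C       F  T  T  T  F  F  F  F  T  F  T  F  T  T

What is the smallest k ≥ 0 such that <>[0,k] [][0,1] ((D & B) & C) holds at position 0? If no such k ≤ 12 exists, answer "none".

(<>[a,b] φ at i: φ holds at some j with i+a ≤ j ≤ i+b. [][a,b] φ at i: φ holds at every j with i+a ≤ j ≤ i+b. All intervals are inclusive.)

Scan j = 0,1,… for [][0,1] ((D & B) & C):
  j=0: fails
  j=1: fails
  j=2: holds
First hit at j=2, so smallest k = 2-0 = 2.

2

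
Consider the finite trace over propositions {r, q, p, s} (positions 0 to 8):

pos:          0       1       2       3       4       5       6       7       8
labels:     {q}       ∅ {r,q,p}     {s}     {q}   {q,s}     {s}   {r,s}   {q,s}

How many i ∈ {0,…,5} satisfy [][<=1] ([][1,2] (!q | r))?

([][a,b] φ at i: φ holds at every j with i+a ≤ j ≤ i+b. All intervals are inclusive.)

Evaluate at each i in [0,5]:
  i=0: ✓ (all of [0,1])
  i=1: ✗ (fails at j=2)
  i=2: ✗ (fails at j=2)
  i=3: ✗ (fails at j=3)
  i=4: ✗ (fails at j=4)
  i=5: ✗ (fails at j=6)
Positions where it holds: {0} → 1.

1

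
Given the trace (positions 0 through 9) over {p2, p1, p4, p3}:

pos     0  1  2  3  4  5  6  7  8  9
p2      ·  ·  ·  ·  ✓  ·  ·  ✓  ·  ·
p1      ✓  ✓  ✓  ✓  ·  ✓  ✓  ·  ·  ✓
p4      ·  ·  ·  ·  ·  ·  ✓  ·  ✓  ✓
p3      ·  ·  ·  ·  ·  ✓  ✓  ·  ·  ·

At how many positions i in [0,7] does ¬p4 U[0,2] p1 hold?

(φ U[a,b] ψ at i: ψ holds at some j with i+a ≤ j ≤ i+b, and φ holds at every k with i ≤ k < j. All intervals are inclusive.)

7

Evaluate at each i in [0,7]:
  i=0: ✓ (rhs at j=0)
  i=1: ✓ (rhs at j=1)
  i=2: ✓ (rhs at j=2)
  i=3: ✓ (rhs at j=3)
  i=4: ✓ (rhs at j=5; lhs holds on [4,4])
  i=5: ✓ (rhs at j=5)
  i=6: ✓ (rhs at j=6)
  i=7: ✗ (lhs fails at k=8 before rhs at j=9)
Positions where it holds: {0, 1, 2, 3, 4, 5, 6} → 7.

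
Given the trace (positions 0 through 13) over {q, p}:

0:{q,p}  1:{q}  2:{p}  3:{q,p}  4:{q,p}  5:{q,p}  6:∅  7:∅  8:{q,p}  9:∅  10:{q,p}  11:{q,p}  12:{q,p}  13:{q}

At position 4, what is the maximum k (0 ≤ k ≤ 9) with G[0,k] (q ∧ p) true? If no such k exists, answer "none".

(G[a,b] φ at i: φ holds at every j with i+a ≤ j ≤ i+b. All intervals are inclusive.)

(q ∧ p) must hold from j=4 onward; find where it first fails.
  j=4: holds
  j=5: holds
  j=6: fails
Holds on [4,5], so largest k = 1.

1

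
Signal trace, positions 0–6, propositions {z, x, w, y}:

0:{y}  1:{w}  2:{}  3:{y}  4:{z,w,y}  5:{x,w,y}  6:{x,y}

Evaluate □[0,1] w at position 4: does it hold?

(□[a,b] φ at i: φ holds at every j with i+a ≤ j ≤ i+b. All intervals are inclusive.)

Holds

Check w at every j in [4,5]:
  j=4: true
  j=5: true
All positions satisfy it → formula holds.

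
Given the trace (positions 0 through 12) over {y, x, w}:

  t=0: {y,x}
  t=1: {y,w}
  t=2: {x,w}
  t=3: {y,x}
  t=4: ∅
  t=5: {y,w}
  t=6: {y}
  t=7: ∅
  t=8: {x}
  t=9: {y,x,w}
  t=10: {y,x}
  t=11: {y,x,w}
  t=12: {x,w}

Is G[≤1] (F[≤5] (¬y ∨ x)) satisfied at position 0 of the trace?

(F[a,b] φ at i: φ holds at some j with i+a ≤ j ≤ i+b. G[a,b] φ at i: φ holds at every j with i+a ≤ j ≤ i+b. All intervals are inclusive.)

Check F[≤5] (¬y ∨ x) at every j in [0,1]:
  j=0: holds (witness at 0)
  j=1: holds (witness at 2)
All positions satisfy it → formula holds.

Yes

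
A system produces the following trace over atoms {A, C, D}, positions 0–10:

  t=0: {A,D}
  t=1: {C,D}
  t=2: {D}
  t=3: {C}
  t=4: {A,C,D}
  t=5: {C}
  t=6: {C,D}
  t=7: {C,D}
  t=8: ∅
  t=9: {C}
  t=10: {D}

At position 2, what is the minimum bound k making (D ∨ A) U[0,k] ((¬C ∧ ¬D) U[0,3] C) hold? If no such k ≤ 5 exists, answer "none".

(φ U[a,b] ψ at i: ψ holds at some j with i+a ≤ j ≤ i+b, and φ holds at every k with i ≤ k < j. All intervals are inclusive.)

Need earliest j ≥ 2 with ((¬C ∧ ¬D) U[0,3] C), and (D ∨ A) at every k in [2,j-1].
  j=2: rhs fails.
  j=3: rhs holds; lhs holds on [2,2]. k = 1.

1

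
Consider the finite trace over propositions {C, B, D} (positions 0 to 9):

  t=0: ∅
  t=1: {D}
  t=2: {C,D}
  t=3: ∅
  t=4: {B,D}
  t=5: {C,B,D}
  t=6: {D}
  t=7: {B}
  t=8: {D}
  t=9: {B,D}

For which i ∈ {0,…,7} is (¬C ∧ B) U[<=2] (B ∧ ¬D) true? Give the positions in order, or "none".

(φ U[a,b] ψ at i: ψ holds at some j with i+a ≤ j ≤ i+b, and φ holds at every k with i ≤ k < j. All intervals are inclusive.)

Evaluate at each i in [0,7]:
  i=0: ✗ (no rhs in [0,2])
  i=1: ✗ (no rhs in [1,3])
  i=2: ✗ (no rhs in [2,4])
  i=3: ✗ (no rhs in [3,5])
  i=4: ✗ (no rhs in [4,6])
  i=5: ✗ (lhs fails at k=5 before rhs at j=7)
  i=6: ✗ (lhs fails at k=6 before rhs at j=7)
  i=7: ✓ (rhs at j=7)

7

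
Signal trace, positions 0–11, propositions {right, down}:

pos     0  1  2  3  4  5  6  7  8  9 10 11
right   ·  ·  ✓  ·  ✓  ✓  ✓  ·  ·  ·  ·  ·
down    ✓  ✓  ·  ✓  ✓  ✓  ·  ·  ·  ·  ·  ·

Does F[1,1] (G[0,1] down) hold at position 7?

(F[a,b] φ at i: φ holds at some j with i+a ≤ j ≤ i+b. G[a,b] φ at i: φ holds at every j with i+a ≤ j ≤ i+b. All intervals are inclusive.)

Check G[0,1] down at each j in [8,8]:
  j=8: fails at 8
No position in the window satisfies it → formula fails.

No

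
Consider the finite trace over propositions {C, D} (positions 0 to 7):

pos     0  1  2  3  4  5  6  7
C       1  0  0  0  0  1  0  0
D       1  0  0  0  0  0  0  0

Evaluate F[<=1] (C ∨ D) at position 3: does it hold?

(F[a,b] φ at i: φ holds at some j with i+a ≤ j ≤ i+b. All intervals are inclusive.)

No

Check (C ∨ D) at each j in [3,4]:
  j=3: false
  j=4: false
No position in the window satisfies it → formula fails.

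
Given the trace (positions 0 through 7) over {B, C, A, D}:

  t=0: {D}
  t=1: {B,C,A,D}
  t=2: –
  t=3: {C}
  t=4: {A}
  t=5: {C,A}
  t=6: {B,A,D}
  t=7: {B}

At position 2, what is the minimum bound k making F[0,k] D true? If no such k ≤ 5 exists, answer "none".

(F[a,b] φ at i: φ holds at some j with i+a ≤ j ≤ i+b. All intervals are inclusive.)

Scan j = 2,3,… for D:
  j=2: fails
  j=3: fails
  j=4: fails
  j=5: fails
  j=6: holds
First hit at j=6, so smallest k = 6-2 = 4.

4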